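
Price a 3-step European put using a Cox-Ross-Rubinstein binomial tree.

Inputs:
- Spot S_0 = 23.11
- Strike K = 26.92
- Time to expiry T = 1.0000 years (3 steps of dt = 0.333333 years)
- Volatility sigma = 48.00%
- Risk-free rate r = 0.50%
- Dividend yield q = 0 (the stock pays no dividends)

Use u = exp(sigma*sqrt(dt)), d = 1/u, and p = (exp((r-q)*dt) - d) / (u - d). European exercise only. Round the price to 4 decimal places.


Answer: Price = V(0,0) = 6.9413

Derivation:
dt = T/N = 0.333333
u = exp(sigma*sqrt(dt)) = 1.319335; d = 1/u = 0.757957
p = (exp((r-q)*dt) - d) / (u - d) = 0.434129
Discount per step: exp(-r*dt) = 0.998335
Stock lattice S(k, i) with i counting down-moves:
  k=0: S(0,0) = 23.1100
  k=1: S(1,0) = 30.4898; S(1,1) = 17.5164
  k=2: S(2,0) = 40.2263; S(2,1) = 23.1100; S(2,2) = 13.2767
  k=3: S(3,0) = 53.0720; S(3,1) = 30.4898; S(3,2) = 17.5164; S(3,3) = 10.0632
Terminal payoffs V(N, i) = max(K - S_T, 0):
  V(3,0) = 0.000000; V(3,1) = 0.000000; V(3,2) = 9.403605; V(3,3) = 16.856842
Backward induction: V(k, i) = exp(-r*dt) * [p * V(k+1, i) + (1-p) * V(k+1, i+1)].
  V(2,0) = exp(-r*dt) * [p*0.000000 + (1-p)*0.000000] = 0.000000
  V(2,1) = exp(-r*dt) * [p*0.000000 + (1-p)*9.403605] = 5.312363
  V(2,2) = exp(-r*dt) * [p*9.403605 + (1-p)*16.856842] = 13.598490
  V(1,0) = exp(-r*dt) * [p*0.000000 + (1-p)*5.312363] = 3.001104
  V(1,1) = exp(-r*dt) * [p*5.312363 + (1-p)*13.598490] = 9.984584
  V(0,0) = exp(-r*dt) * [p*3.001104 + (1-p)*9.984584] = 6.941272


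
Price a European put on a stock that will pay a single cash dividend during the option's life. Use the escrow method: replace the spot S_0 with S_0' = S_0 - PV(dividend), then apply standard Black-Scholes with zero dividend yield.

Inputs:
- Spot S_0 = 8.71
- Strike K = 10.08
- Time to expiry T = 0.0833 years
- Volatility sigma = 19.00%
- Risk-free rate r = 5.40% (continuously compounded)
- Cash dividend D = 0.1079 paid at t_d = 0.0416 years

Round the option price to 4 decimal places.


Answer: Price = 1.4328

Derivation:
PV(D) = D * exp(-r * t_d) = 0.1079 * 0.99775612 = 0.10765789
S_0' = S_0 - PV(D) = 8.7100 - 0.10765789 = 8.60234211
d1 = (ln(S_0'/K) + (r + sigma^2/2)*T) / (sigma*sqrt(T)) = -2.78126347
d2 = d1 - sigma*sqrt(T) = -2.83610077
exp(-rT) = 0.99551190
N(-d1) = 0.99729261; N(-d2) = 0.99771660
P = K * exp(-rT) * N(-d2) - S_0' * N(-d1) = 10.0800 * 0.99551190 * 0.99771660 - 8.60234211 * 0.99729261 = 1.4328


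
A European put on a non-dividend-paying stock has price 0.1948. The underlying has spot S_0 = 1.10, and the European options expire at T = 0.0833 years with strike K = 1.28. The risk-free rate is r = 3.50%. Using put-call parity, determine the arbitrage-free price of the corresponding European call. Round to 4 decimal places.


Put-call parity: C - P = S_0 * exp(-qT) - K * exp(-rT).
S_0 * exp(-qT) = 1.1000 * 1.00000000 = 1.10000000
K * exp(-rT) = 1.2800 * 0.99708875 = 1.27627359
C = P + S*exp(-qT) - K*exp(-rT)
C = 0.1948 + 1.10000000 - 1.27627359 = 0.0185

Answer: Call price = 0.0185


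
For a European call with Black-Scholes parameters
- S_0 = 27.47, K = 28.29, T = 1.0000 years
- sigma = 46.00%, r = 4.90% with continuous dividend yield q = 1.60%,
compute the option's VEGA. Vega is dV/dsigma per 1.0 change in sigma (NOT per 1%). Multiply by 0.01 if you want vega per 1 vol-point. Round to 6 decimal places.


Answer: Vega = 10.484338

Derivation:
d1 = 0.2377959017; d2 = -0.2222040983
phi(d1) = 0.3878207702; exp(-qT) = 0.9841273201; exp(-rT) = 0.9521811297
Vega = S * exp(-qT) * phi(d1) * sqrt(T) = 27.4700 * 0.9841273201 * 0.3878207702 * 1.0000000000 = 10.484338


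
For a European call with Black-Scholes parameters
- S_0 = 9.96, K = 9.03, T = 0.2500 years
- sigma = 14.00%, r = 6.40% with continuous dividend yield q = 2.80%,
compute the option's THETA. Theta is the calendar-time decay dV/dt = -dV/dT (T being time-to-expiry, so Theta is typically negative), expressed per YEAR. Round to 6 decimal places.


d1 = 1.5639243453; d2 = 1.4939243453
phi(d1) = 0.1174352440; exp(-qT) = 0.9930244429; exp(-rT) = 0.9841273201
Theta = -S*exp(-qT)*phi(d1)*sigma/(2*sqrt(T)) - r*K*exp(-rT)*N(d2) + q*S*exp(-qT)*N(d1)
N(d1) = 0.9410823318; N(d2) = 0.9324023028; sqrt(T) = 0.5000000000
Term 1 = -9.9600 * 0.9930244429 * 0.1174352440 * 0.1400 / (2 * 0.5000000000) = -0.1626094449
Term 2 = -0.0640 * 9.0300 * 0.9841273201 * 0.9324023028 = -0.5303008828
Term 3 = 0.0280 * 9.9600 * 0.9930244429 * 0.9410823318 = 0.2606183124
Theta = -0.1626094449 + (-0.5303008828) + (0.2606183124) = -0.432292

Answer: Theta = -0.432292


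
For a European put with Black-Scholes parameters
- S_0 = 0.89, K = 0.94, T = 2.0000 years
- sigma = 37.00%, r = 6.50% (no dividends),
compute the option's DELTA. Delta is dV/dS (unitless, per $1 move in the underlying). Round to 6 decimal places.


d1 = 0.4056147723; d2 = -0.1176442458
phi(d1) = 0.3674381753; exp(-qT) = 1.0000000000; exp(-rT) = 0.8780954309
N(-d1) = 0.3425128365
Delta = -exp(-qT) * N(-d1) = -1.0000000000 * 0.3425128365 = -0.342513

Answer: Delta = -0.342513


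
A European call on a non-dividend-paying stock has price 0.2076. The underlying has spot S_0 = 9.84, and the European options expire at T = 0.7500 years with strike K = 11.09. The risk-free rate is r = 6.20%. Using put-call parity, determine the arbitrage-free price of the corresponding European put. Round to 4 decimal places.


Answer: Put price = 0.9537

Derivation:
Put-call parity: C - P = S_0 * exp(-qT) - K * exp(-rT).
S_0 * exp(-qT) = 9.8400 * 1.00000000 = 9.84000000
K * exp(-rT) = 11.0900 * 0.95456456 = 10.58612098
P = C - S*exp(-qT) + K*exp(-rT)
P = 0.2076 - 9.84000000 + 10.58612098 = 0.9537


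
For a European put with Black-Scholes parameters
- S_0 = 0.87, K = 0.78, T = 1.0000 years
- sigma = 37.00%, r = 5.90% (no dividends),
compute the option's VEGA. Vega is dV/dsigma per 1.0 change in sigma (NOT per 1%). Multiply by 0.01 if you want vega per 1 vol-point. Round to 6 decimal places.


Answer: Vega = 0.282878

Derivation:
d1 = 0.6395926810; d2 = 0.2695926810
phi(d1) = 0.3251469867; exp(-qT) = 1.0000000000; exp(-rT) = 0.9427067692
Vega = S * exp(-qT) * phi(d1) * sqrt(T) = 0.8700 * 1.0000000000 * 0.3251469867 * 1.0000000000 = 0.282878


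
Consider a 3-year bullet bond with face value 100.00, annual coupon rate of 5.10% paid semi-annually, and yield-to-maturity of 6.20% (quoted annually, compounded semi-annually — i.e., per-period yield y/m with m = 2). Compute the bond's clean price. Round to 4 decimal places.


Coupon per period c = face * coupon_rate / m = 2.550000
Periods per year m = 2; per-period yield y/m = 0.031000
Number of cashflows N = 6
Cashflows (t years, CF_t, discount factor 1/(1+y/m)^(m*t), PV):
  t = 0.5000: CF_t = 2.550000, DF = 0.969932, PV = 2.473327
  t = 1.0000: CF_t = 2.550000, DF = 0.940768, PV = 2.398959
  t = 1.5000: CF_t = 2.550000, DF = 0.912481, PV = 2.326827
  t = 2.0000: CF_t = 2.550000, DF = 0.885045, PV = 2.256865
  t = 2.5000: CF_t = 2.550000, DF = 0.858434, PV = 2.189006
  t = 3.0000: CF_t = 102.550000, DF = 0.832622, PV = 85.385411
Price P = sum_t PV_t = 97.030395

Answer: Price = 97.0304


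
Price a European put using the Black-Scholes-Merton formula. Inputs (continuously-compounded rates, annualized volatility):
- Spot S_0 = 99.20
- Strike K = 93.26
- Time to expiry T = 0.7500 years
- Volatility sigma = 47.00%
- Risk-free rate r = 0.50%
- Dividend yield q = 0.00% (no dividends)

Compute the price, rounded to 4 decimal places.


Answer: Price = 12.5434

Derivation:
d1 = (ln(S/K) + (r - q + 0.5*sigma^2) * T) / (sigma * sqrt(T)) = 0.36442895
d2 = d1 - sigma * sqrt(T) = -0.04260299
exp(-rT) = 0.99625702; exp(-qT) = 1.00000000
P = K * exp(-rT) * N(-d2) - S_0 * exp(-qT) * N(-d1)
N(-d1) = 0.35776886; N(-d2) = 0.51699099
P = 93.2600 * 0.99625702 * 0.51699099 - 99.2000 * 1.00000000 * 0.35776886 = 12.5434


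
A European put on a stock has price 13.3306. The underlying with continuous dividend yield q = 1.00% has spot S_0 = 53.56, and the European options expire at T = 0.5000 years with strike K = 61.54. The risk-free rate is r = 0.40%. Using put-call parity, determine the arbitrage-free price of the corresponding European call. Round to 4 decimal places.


Answer: Call price = 5.2064

Derivation:
Put-call parity: C - P = S_0 * exp(-qT) - K * exp(-rT).
S_0 * exp(-qT) = 53.5600 * 0.99501248 = 53.29286839
K * exp(-rT) = 61.5400 * 0.99800200 = 61.41704300
C = P + S*exp(-qT) - K*exp(-rT)
C = 13.3306 + 53.29286839 - 61.41704300 = 5.2064


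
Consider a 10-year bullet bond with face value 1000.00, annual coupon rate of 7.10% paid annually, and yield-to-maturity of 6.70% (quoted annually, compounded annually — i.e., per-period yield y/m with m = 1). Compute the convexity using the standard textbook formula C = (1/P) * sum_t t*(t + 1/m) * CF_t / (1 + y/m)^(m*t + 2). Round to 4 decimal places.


Coupon per period c = face * coupon_rate / m = 71.000000
Periods per year m = 1; per-period yield y/m = 0.067000
Number of cashflows N = 10
Cashflows (t years, CF_t, discount factor 1/(1+y/m)^(m*t), PV):
  t = 1.0000: CF_t = 71.000000, DF = 0.937207, PV = 66.541706
  t = 2.0000: CF_t = 71.000000, DF = 0.878357, PV = 62.363361
  t = 3.0000: CF_t = 71.000000, DF = 0.823203, PV = 58.447386
  t = 4.0000: CF_t = 71.000000, DF = 0.771511, PV = 54.777306
  t = 5.0000: CF_t = 71.000000, DF = 0.723066, PV = 51.337682
  t = 6.0000: CF_t = 71.000000, DF = 0.677663, PV = 48.114041
  t = 7.0000: CF_t = 71.000000, DF = 0.635110, PV = 45.092822
  t = 8.0000: CF_t = 71.000000, DF = 0.595230, PV = 42.261314
  t = 9.0000: CF_t = 71.000000, DF = 0.557854, PV = 39.607604
  t = 10.0000: CF_t = 1071.000000, DF = 0.522824, PV = 559.944878
Price P = sum_t PV_t = 1028.488099
Convexity numerator sum_t t*(t + 1/m) * CF_t / (1+y/m)^(m*t + 2):
  t = 1.0000: term = 116.894771
  t = 2.0000: term = 328.663837
  t = 3.0000: term = 616.052178
  t = 4.0000: term = 962.280816
  t = 5.0000: term = 1352.784652
  t = 6.0000: term = 1774.975177
  t = 7.0000: term = 2218.025838
  t = 8.0000: term = 2672.678075
  t = 9.0000: term = 3131.066160
  t = 10.0000: term = 54101.477143
Convexity = (1/P) * sum = 67274.898648 / 1028.488099 = 65.411451

Answer: Convexity = 65.4115


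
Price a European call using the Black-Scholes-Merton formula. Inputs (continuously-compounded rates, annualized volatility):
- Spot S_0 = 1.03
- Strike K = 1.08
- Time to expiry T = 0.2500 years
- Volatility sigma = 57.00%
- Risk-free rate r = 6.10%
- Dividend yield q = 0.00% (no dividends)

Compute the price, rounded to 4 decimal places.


d1 = (ln(S/K) + (r - q + 0.5*sigma^2) * T) / (sigma * sqrt(T)) = 0.02968513
d2 = d1 - sigma * sqrt(T) = -0.25531487
exp(-rT) = 0.98486569; exp(-qT) = 1.00000000
C = S_0 * exp(-qT) * N(d1) - K * exp(-rT) * N(d2)
N(d1) = 0.51184091; N(d2) = 0.39923996
C = 1.0300 * 1.00000000 * 0.51184091 - 1.0800 * 0.98486569 * 0.39923996 = 0.1025

Answer: Price = 0.1025


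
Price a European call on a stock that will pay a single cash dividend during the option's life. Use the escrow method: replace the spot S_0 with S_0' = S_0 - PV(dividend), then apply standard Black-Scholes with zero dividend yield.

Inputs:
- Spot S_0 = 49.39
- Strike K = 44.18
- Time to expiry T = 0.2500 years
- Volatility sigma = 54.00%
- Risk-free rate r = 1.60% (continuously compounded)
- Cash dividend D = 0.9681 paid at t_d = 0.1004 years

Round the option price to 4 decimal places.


PV(D) = D * exp(-r * t_d) = 0.9681 * 0.99839489 = 0.96654609
S_0' = S_0 - PV(D) = 49.3900 - 0.96654609 = 48.42345391
d1 = (ln(S_0'/K) + (r + sigma^2/2)*T) / (sigma*sqrt(T)) = 0.48948920
d2 = d1 - sigma*sqrt(T) = 0.21948920
exp(-rT) = 0.99600799
N(d1) = 0.68775230; N(d2) = 0.58686550
C = S_0' * N(d1) - K * exp(-rT) * N(d2) = 48.42345391 * 0.68775230 - 44.1800 * 0.99600799 * 0.58686550 = 7.4791

Answer: Price = 7.4791


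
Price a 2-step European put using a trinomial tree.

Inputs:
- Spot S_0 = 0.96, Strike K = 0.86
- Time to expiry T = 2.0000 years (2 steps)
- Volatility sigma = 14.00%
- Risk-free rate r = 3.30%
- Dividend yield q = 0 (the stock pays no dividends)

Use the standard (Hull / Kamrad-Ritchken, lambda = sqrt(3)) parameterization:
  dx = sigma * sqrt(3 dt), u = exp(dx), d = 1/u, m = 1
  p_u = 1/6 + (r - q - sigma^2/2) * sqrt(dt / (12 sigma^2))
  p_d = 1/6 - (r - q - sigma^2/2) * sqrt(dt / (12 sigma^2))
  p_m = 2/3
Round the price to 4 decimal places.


Answer: Price = V(0,0) = 0.0194

Derivation:
dt = T/N = 1.000000; dx = sigma*sqrt(3*dt) = 0.242487
u = exp(dx) = 1.274415; d = 1/u = 0.784674
p_u = 0.214504, p_m = 0.666667, p_d = 0.118829
Discount per step: exp(-r*dt) = 0.967539
Stock lattice S(k, j) with j the centered position index:
  k=0: S(0,+0) = 0.9600
  k=1: S(1,-1) = 0.7533; S(1,+0) = 0.9600; S(1,+1) = 1.2234
  k=2: S(2,-2) = 0.5911; S(2,-1) = 0.7533; S(2,+0) = 0.9600; S(2,+1) = 1.2234; S(2,+2) = 1.5592
Terminal payoffs V(N, j) = max(K - S_T, 0):
  V(2,-2) = 0.268915; V(2,-1) = 0.106713; V(2,+0) = 0.000000; V(2,+1) = 0.000000; V(2,+2) = 0.000000
Backward induction: V(k, j) = exp(-r*dt) * [p_u * V(k+1, j+1) + p_m * V(k+1, j) + p_d * V(k+1, j-1)]
  V(1,-1) = exp(-r*dt) * [p_u*0.000000 + p_m*0.106713 + p_d*0.268915] = 0.099750
  V(1,+0) = exp(-r*dt) * [p_u*0.000000 + p_m*0.000000 + p_d*0.106713] = 0.012269
  V(1,+1) = exp(-r*dt) * [p_u*0.000000 + p_m*0.000000 + p_d*0.000000] = 0.000000
  V(0,+0) = exp(-r*dt) * [p_u*0.000000 + p_m*0.012269 + p_d*0.099750] = 0.019382


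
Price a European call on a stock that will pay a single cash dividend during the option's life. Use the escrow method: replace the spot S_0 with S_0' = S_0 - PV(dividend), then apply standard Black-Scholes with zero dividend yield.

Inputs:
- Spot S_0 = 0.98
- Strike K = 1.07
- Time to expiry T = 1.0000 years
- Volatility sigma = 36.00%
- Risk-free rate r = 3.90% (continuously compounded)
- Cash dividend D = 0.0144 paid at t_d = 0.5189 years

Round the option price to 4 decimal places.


Answer: Price = 0.1131

Derivation:
PV(D) = D * exp(-r * t_d) = 0.0144 * 0.97996630 = 0.01411151
S_0' = S_0 - PV(D) = 0.9800 - 0.01411151 = 0.96588849
d1 = (ln(S_0'/K) + (r + sigma^2/2)*T) / (sigma*sqrt(T)) = 0.00398461
d2 = d1 - sigma*sqrt(T) = -0.35601539
exp(-rT) = 0.96175071
N(d1) = 0.50158963; N(d2) = 0.36091452
C = S_0' * N(d1) - K * exp(-rT) * N(d2) = 0.96588849 * 0.50158963 - 1.0700 * 0.96175071 * 0.36091452 = 0.1131


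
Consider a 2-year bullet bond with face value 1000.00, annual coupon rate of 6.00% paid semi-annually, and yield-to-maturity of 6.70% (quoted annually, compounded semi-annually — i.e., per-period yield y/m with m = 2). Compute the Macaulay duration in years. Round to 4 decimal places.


Coupon per period c = face * coupon_rate / m = 30.000000
Periods per year m = 2; per-period yield y/m = 0.033500
Number of cashflows N = 4
Cashflows (t years, CF_t, discount factor 1/(1+y/m)^(m*t), PV):
  t = 0.5000: CF_t = 30.000000, DF = 0.967586, PV = 29.027576
  t = 1.0000: CF_t = 30.000000, DF = 0.936222, PV = 28.086673
  t = 1.5000: CF_t = 30.000000, DF = 0.905876, PV = 27.176268
  t = 2.0000: CF_t = 1030.000000, DF = 0.876512, PV = 902.807796
Price P = sum_t PV_t = 987.098313
Macaulay numerator sum_t t * PV_t:
  t * PV_t at t = 0.5000: 14.513788
  t * PV_t at t = 1.0000: 28.086673
  t * PV_t at t = 1.5000: 40.764402
  t * PV_t at t = 2.0000: 1805.615593
Macaulay duration D = (sum_t t * PV_t) / P = 1888.980455 / 987.098313 = 1.913670

Answer: Macaulay duration = 1.9137 years


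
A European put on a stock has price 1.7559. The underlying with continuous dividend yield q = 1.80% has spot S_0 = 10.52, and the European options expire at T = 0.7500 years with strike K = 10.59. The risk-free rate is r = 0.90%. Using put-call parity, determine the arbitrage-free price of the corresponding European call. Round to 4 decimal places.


Put-call parity: C - P = S_0 * exp(-qT) - K * exp(-rT).
S_0 * exp(-qT) = 10.5200 * 0.98659072 = 10.37893434
K * exp(-rT) = 10.5900 * 0.99327273 = 10.51875821
C = P + S*exp(-qT) - K*exp(-rT)
C = 1.7559 + 10.37893434 - 10.51875821 = 1.6161

Answer: Call price = 1.6161


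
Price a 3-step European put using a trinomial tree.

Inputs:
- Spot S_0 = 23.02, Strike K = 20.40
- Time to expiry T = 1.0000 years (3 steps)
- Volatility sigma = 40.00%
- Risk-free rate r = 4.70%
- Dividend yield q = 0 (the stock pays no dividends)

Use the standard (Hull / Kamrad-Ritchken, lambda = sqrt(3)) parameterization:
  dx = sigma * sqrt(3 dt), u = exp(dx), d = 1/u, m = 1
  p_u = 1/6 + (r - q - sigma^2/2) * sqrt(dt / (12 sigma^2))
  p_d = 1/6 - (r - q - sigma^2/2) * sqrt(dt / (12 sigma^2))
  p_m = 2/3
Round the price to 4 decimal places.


dt = T/N = 0.333333; dx = sigma*sqrt(3*dt) = 0.400000
u = exp(dx) = 1.491825; d = 1/u = 0.670320
p_u = 0.152917, p_m = 0.666667, p_d = 0.180417
Discount per step: exp(-r*dt) = 0.984455
Stock lattice S(k, j) with j the centered position index:
  k=0: S(0,+0) = 23.0200
  k=1: S(1,-1) = 15.4308; S(1,+0) = 23.0200; S(1,+1) = 34.3418
  k=2: S(2,-2) = 10.3436; S(2,-1) = 15.4308; S(2,+0) = 23.0200; S(2,+1) = 34.3418; S(2,+2) = 51.2320
  k=3: S(3,-3) = 6.9335; S(3,-2) = 10.3436; S(3,-1) = 15.4308; S(3,+0) = 23.0200; S(3,+1) = 34.3418; S(3,+2) = 51.2320; S(3,+3) = 76.4291
Terminal payoffs V(N, j) = max(K - S_T, 0):
  V(3,-3) = 13.466509; V(3,-2) = 10.056447; V(3,-1) = 4.969233; V(3,+0) = 0.000000; V(3,+1) = 0.000000; V(3,+2) = 0.000000; V(3,+3) = 0.000000
Backward induction: V(k, j) = exp(-r*dt) * [p_u * V(k+1, j+1) + p_m * V(k+1, j) + p_d * V(k+1, j-1)]
  V(2,-2) = exp(-r*dt) * [p_u*4.969233 + p_m*10.056447 + p_d*13.466509] = 9.739965
  V(2,-1) = exp(-r*dt) * [p_u*0.000000 + p_m*4.969233 + p_d*10.056447] = 5.047473
  V(2,+0) = exp(-r*dt) * [p_u*0.000000 + p_m*0.000000 + p_d*4.969233] = 0.882596
  V(2,+1) = exp(-r*dt) * [p_u*0.000000 + p_m*0.000000 + p_d*0.000000] = 0.000000
  V(2,+2) = exp(-r*dt) * [p_u*0.000000 + p_m*0.000000 + p_d*0.000000] = 0.000000
  V(1,-1) = exp(-r*dt) * [p_u*0.882596 + p_m*5.047473 + p_d*9.739965] = 5.175476
  V(1,+0) = exp(-r*dt) * [p_u*0.000000 + p_m*0.882596 + p_d*5.047473] = 1.475744
  V(1,+1) = exp(-r*dt) * [p_u*0.000000 + p_m*0.000000 + p_d*0.882596] = 0.156760
  V(0,+0) = exp(-r*dt) * [p_u*0.156760 + p_m*1.475744 + p_d*5.175476] = 1.911362

Answer: Price = V(0,0) = 1.9114


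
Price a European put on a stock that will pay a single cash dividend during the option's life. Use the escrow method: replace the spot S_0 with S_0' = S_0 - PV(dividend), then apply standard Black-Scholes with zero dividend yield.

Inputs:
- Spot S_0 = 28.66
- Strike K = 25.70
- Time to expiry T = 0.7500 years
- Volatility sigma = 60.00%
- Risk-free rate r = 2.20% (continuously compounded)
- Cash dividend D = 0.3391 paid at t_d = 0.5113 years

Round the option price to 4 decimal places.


PV(D) = D * exp(-r * t_d) = 0.3391 * 0.98881443 = 0.33530697
S_0' = S_0 - PV(D) = 28.6600 - 0.33530697 = 28.32469303
d1 = (ln(S_0'/K) + (r + sigma^2/2)*T) / (sigma*sqrt(T)) = 0.47870608
d2 = d1 - sigma*sqrt(T) = -0.04090916
exp(-rT) = 0.98363538
N(-d1) = 0.31607387; N(-d2) = 0.51631584
P = K * exp(-rT) * N(-d2) - S_0' * N(-d1) = 25.7000 * 0.98363538 * 0.51631584 - 28.32469303 * 0.31607387 = 4.0995

Answer: Price = 4.0995


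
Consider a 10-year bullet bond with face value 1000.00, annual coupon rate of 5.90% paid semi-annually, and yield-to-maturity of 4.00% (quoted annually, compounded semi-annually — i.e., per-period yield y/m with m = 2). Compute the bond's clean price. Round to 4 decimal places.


Answer: Price = 1155.3386

Derivation:
Coupon per period c = face * coupon_rate / m = 29.500000
Periods per year m = 2; per-period yield y/m = 0.020000
Number of cashflows N = 20
Cashflows (t years, CF_t, discount factor 1/(1+y/m)^(m*t), PV):
  t = 0.5000: CF_t = 29.500000, DF = 0.980392, PV = 28.921569
  t = 1.0000: CF_t = 29.500000, DF = 0.961169, PV = 28.354479
  t = 1.5000: CF_t = 29.500000, DF = 0.942322, PV = 27.798509
  t = 2.0000: CF_t = 29.500000, DF = 0.923845, PV = 27.253440
  t = 2.5000: CF_t = 29.500000, DF = 0.905731, PV = 26.719059
  t = 3.0000: CF_t = 29.500000, DF = 0.887971, PV = 26.195156
  t = 3.5000: CF_t = 29.500000, DF = 0.870560, PV = 25.681525
  t = 4.0000: CF_t = 29.500000, DF = 0.853490, PV = 25.177966
  t = 4.5000: CF_t = 29.500000, DF = 0.836755, PV = 24.684280
  t = 5.0000: CF_t = 29.500000, DF = 0.820348, PV = 24.200275
  t = 5.5000: CF_t = 29.500000, DF = 0.804263, PV = 23.725760
  t = 6.0000: CF_t = 29.500000, DF = 0.788493, PV = 23.260549
  t = 6.5000: CF_t = 29.500000, DF = 0.773033, PV = 22.804459
  t = 7.0000: CF_t = 29.500000, DF = 0.757875, PV = 22.357313
  t = 7.5000: CF_t = 29.500000, DF = 0.743015, PV = 21.918935
  t = 8.0000: CF_t = 29.500000, DF = 0.728446, PV = 21.489152
  t = 8.5000: CF_t = 29.500000, DF = 0.714163, PV = 21.067796
  t = 9.0000: CF_t = 29.500000, DF = 0.700159, PV = 20.654702
  t = 9.5000: CF_t = 29.500000, DF = 0.686431, PV = 20.249707
  t = 10.0000: CF_t = 1029.500000, DF = 0.672971, PV = 692.823987
Price P = sum_t PV_t = 1155.338617


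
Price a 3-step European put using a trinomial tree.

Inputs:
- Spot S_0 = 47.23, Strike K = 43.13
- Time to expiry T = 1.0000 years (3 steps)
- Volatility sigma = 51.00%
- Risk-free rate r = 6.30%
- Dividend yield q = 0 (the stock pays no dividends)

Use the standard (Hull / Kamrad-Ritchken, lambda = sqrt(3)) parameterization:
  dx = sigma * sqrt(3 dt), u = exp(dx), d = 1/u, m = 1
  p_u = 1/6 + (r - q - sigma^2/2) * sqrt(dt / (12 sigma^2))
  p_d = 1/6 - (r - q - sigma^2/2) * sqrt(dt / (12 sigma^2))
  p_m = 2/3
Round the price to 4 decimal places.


dt = T/N = 0.333333; dx = sigma*sqrt(3*dt) = 0.510000
u = exp(dx) = 1.665291; d = 1/u = 0.600496
p_u = 0.144755, p_m = 0.666667, p_d = 0.188578
Discount per step: exp(-r*dt) = 0.979219
Stock lattice S(k, j) with j the centered position index:
  k=0: S(0,+0) = 47.2300
  k=1: S(1,-1) = 28.3614; S(1,+0) = 47.2300; S(1,+1) = 78.6517
  k=2: S(2,-2) = 17.0309; S(2,-1) = 28.3614; S(2,+0) = 47.2300; S(2,+1) = 78.6517; S(2,+2) = 130.9780
  k=3: S(3,-3) = 10.2270; S(3,-2) = 17.0309; S(3,-1) = 28.3614; S(3,+0) = 47.2300; S(3,+1) = 78.6517; S(3,+2) = 130.9780; S(3,+3) = 218.1165
Terminal payoffs V(N, j) = max(K - S_T, 0):
  V(3,-3) = 32.903020; V(3,-2) = 26.099101; V(3,-1) = 14.768594; V(3,+0) = 0.000000; V(3,+1) = 0.000000; V(3,+2) = 0.000000; V(3,+3) = 0.000000
Backward induction: V(k, j) = exp(-r*dt) * [p_u * V(k+1, j+1) + p_m * V(k+1, j) + p_d * V(k+1, j-1)]
  V(2,-2) = exp(-r*dt) * [p_u*14.768594 + p_m*26.099101 + p_d*32.903020] = 25.207081
  V(2,-1) = exp(-r*dt) * [p_u*0.000000 + p_m*14.768594 + p_d*26.099101] = 14.460574
  V(2,+0) = exp(-r*dt) * [p_u*0.000000 + p_m*0.000000 + p_d*14.768594] = 2.727162
  V(2,+1) = exp(-r*dt) * [p_u*0.000000 + p_m*0.000000 + p_d*0.000000] = 0.000000
  V(2,+2) = exp(-r*dt) * [p_u*0.000000 + p_m*0.000000 + p_d*0.000000] = 0.000000
  V(1,-1) = exp(-r*dt) * [p_u*2.727162 + p_m*14.460574 + p_d*25.207081] = 14.481341
  V(1,+0) = exp(-r*dt) * [p_u*0.000000 + p_m*2.727162 + p_d*14.460574] = 4.450609
  V(1,+1) = exp(-r*dt) * [p_u*0.000000 + p_m*0.000000 + p_d*2.727162] = 0.503597
  V(0,+0) = exp(-r*dt) * [p_u*0.503597 + p_m*4.450609 + p_d*14.481341] = 5.650916

Answer: Price = V(0,0) = 5.6509


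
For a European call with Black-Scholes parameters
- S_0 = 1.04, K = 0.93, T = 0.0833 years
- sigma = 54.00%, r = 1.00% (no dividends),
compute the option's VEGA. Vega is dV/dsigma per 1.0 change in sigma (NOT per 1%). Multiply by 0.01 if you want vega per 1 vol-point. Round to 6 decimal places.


Answer: Vega = 0.086916

Derivation:
d1 = 0.8005571381; d2 = 0.6447037455
phi(d1) = 0.2895624180; exp(-qT) = 1.0000000000; exp(-rT) = 0.9991673468
Vega = S * exp(-qT) * phi(d1) * sqrt(T) = 1.0400 * 1.0000000000 * 0.2895624180 * 0.2886173938 = 0.086916


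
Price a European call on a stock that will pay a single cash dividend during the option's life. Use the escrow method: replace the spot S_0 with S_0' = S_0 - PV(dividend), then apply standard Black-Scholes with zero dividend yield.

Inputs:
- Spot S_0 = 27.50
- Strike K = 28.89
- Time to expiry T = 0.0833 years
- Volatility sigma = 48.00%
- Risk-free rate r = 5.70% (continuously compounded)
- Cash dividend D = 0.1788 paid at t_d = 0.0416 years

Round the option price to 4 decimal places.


Answer: Price = 0.9364

Derivation:
PV(D) = D * exp(-r * t_d) = 0.1788 * 0.99763161 = 0.17837653
S_0' = S_0 - PV(D) = 27.5000 - 0.17837653 = 27.32162347
d1 = (ln(S_0'/K) + (r + sigma^2/2)*T) / (sigma*sqrt(T)) = -0.29936401
d2 = d1 - sigma*sqrt(T) = -0.43790036
exp(-rT) = 0.99526315
N(d1) = 0.38233116; N(d2) = 0.33072926
C = S_0' * N(d1) - K * exp(-rT) * N(d2) = 27.32162347 * 0.38233116 - 28.8900 * 0.99526315 * 0.33072926 = 0.9364


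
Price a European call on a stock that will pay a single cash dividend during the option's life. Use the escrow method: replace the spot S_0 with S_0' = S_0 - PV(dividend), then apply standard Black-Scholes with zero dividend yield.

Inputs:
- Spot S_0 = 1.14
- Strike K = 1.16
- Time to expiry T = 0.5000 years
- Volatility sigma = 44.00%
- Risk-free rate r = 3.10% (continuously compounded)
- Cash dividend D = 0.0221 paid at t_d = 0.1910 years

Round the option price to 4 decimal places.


Answer: Price = 0.1280

Derivation:
PV(D) = D * exp(-r * t_d) = 0.0221 * 0.99409649 = 0.02196953
S_0' = S_0 - PV(D) = 1.1400 - 0.02196953 = 1.11803047
d1 = (ln(S_0'/K) + (r + sigma^2/2)*T) / (sigma*sqrt(T)) = 0.08693756
d2 = d1 - sigma*sqrt(T) = -0.22418942
exp(-rT) = 0.98461951
N(d1) = 0.53463943; N(d2) = 0.41130496
C = S_0' * N(d1) - K * exp(-rT) * N(d2) = 1.11803047 * 0.53463943 - 1.1600 * 0.98461951 * 0.41130496 = 0.1280


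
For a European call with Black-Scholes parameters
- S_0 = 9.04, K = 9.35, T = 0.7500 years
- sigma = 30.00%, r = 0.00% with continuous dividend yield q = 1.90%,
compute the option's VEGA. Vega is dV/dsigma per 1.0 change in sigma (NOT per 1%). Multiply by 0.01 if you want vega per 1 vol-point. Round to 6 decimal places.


Answer: Vega = 3.074469

Derivation:
d1 = -0.0547219086; d2 = -0.3145295297
phi(d1) = 0.3983454135; exp(-qT) = 0.9858510507; exp(-rT) = 1.0000000000
Vega = S * exp(-qT) * phi(d1) * sqrt(T) = 9.0400 * 0.9858510507 * 0.3983454135 * 0.8660254038 = 3.074469


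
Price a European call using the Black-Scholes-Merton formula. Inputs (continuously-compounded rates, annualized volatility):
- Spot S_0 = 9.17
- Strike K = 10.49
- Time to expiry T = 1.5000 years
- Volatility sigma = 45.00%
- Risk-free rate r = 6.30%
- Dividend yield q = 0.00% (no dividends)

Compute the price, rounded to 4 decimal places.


Answer: Price = 1.8498

Derivation:
d1 = (ln(S/K) + (r - q + 0.5*sigma^2) * T) / (sigma * sqrt(T)) = 0.20301709
d2 = d1 - sigma * sqrt(T) = -0.34811810
exp(-rT) = 0.90982773; exp(-qT) = 1.00000000
C = S_0 * exp(-qT) * N(d1) - K * exp(-rT) * N(d2)
N(d1) = 0.58043916; N(d2) = 0.36387575
C = 9.1700 * 1.00000000 * 0.58043916 - 10.4900 * 0.90982773 * 0.36387575 = 1.8498


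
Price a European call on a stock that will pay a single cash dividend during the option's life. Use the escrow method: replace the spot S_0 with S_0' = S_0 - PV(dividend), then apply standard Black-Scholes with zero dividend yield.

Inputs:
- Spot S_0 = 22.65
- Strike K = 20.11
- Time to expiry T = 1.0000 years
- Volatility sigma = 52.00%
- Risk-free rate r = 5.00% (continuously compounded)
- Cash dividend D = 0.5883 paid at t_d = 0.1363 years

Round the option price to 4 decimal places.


PV(D) = D * exp(-r * t_d) = 0.5883 * 0.99320817 = 0.58430437
S_0' = S_0 - PV(D) = 22.6500 - 0.58430437 = 22.06569563
d1 = (ln(S_0'/K) + (r + sigma^2/2)*T) / (sigma*sqrt(T)) = 0.53462878
d2 = d1 - sigma*sqrt(T) = 0.01462878
exp(-rT) = 0.95122942
N(d1) = 0.70354671; N(d2) = 0.50583583
C = S_0' * N(d1) - K * exp(-rT) * N(d2) = 22.06569563 * 0.70354671 - 20.1100 * 0.95122942 * 0.50583583 = 5.8480

Answer: Price = 5.8480


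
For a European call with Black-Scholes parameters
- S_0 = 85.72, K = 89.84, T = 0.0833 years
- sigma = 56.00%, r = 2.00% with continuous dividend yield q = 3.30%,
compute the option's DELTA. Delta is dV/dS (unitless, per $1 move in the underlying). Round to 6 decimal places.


Answer: Delta = 0.413225

Derivation:
d1 = -0.2163368267; d2 = -0.3779625673
phi(d1) = 0.3897150903; exp(-qT) = 0.9972548748; exp(-rT) = 0.9983353870
N(d1) = 0.4143626025
Delta = exp(-qT) * N(d1) = 0.9972548748 * 0.4143626025 = 0.413225


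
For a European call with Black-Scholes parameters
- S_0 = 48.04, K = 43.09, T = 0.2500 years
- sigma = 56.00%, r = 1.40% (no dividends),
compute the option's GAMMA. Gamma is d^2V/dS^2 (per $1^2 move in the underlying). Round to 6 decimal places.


d1 = 0.5408680199; d2 = 0.2608680199
phi(d1) = 0.3446562827; exp(-qT) = 1.0000000000; exp(-rT) = 0.9965061179
Gamma = exp(-qT) * phi(d1) / (S * sigma * sqrt(T)) = 1.0000000000 * 0.3446562827 / (48.0400 * 0.5600 * 0.5000000000) = 0.025623

Answer: Gamma = 0.025623


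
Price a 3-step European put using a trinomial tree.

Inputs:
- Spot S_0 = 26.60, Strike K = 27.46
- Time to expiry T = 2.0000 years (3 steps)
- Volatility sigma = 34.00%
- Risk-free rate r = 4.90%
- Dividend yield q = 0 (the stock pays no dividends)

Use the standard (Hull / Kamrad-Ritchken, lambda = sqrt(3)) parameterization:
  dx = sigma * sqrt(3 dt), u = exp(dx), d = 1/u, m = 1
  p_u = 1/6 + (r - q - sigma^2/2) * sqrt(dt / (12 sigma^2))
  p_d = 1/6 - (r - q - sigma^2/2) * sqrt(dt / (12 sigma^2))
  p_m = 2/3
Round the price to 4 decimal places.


dt = T/N = 0.666667; dx = sigma*sqrt(3*dt) = 0.480833
u = exp(dx) = 1.617421; d = 1/u = 0.618268
p_u = 0.160566, p_m = 0.666667, p_d = 0.172767
Discount per step: exp(-r*dt) = 0.967861
Stock lattice S(k, j) with j the centered position index:
  k=0: S(0,+0) = 26.6000
  k=1: S(1,-1) = 16.4459; S(1,+0) = 26.6000; S(1,+1) = 43.0234
  k=2: S(2,-2) = 10.1680; S(2,-1) = 16.4459; S(2,+0) = 26.6000; S(2,+1) = 43.0234; S(2,+2) = 69.5869
  k=3: S(3,-3) = 6.2866; S(3,-2) = 10.1680; S(3,-1) = 16.4459; S(3,+0) = 26.6000; S(3,+1) = 43.0234; S(3,+2) = 69.5869; S(3,+3) = 112.5513
Terminal payoffs V(N, j) = max(K - S_T, 0):
  V(3,-3) = 21.173444; V(3,-2) = 17.291995; V(3,-1) = 11.014061; V(3,+0) = 0.860000; V(3,+1) = 0.000000; V(3,+2) = 0.000000; V(3,+3) = 0.000000
Backward induction: V(k, j) = exp(-r*dt) * [p_u * V(k+1, j+1) + p_m * V(k+1, j) + p_d * V(k+1, j-1)]
  V(2,-2) = exp(-r*dt) * [p_u*11.014061 + p_m*17.291995 + p_d*21.173444] = 16.409658
  V(2,-1) = exp(-r*dt) * [p_u*0.860000 + p_m*11.014061 + p_d*17.291995] = 10.131845
  V(2,+0) = exp(-r*dt) * [p_u*0.000000 + p_m*0.860000 + p_d*11.014061] = 2.396619
  V(2,+1) = exp(-r*dt) * [p_u*0.000000 + p_m*0.000000 + p_d*0.860000] = 0.143805
  V(2,+2) = exp(-r*dt) * [p_u*0.000000 + p_m*0.000000 + p_d*0.000000] = 0.000000
  V(1,-1) = exp(-r*dt) * [p_u*2.396619 + p_m*10.131845 + p_d*16.409658] = 9.653863
  V(1,+0) = exp(-r*dt) * [p_u*0.143805 + p_m*2.396619 + p_d*10.131845] = 3.262937
  V(1,+1) = exp(-r*dt) * [p_u*0.000000 + p_m*0.143805 + p_d*2.396619] = 0.493538
  V(0,+0) = exp(-r*dt) * [p_u*0.493538 + p_m*3.262937 + p_d*9.653863] = 3.796346

Answer: Price = V(0,0) = 3.7963


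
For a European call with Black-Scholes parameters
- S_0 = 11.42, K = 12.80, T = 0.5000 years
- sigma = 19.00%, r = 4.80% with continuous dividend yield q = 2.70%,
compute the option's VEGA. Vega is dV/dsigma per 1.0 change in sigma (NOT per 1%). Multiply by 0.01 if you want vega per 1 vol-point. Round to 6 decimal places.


d1 = -0.7037868531; d2 = -0.8381371415
phi(d1) = 0.3114250747; exp(-qT) = 0.9865907163; exp(-rT) = 0.9762857098
Vega = S * exp(-qT) * phi(d1) * sqrt(T) = 11.4200 * 0.9865907163 * 0.3114250747 * 0.7071067812 = 2.481085

Answer: Vega = 2.481085


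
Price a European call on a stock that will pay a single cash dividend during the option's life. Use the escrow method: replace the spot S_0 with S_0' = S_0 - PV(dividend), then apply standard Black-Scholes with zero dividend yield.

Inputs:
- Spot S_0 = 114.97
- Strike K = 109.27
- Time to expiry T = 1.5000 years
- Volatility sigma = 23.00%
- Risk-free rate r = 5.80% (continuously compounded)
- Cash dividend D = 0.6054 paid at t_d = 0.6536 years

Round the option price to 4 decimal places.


Answer: Price = 20.4261

Derivation:
PV(D) = D * exp(-r * t_d) = 0.6054 * 0.96280074 = 0.58287957
S_0' = S_0 - PV(D) = 114.9700 - 0.58287957 = 114.38712043
d1 = (ln(S_0'/K) + (r + sigma^2/2)*T) / (sigma*sqrt(T)) = 0.61216514
d2 = d1 - sigma*sqrt(T) = 0.33047382
exp(-rT) = 0.91667710
N(d1) = 0.72978575; N(d2) = 0.62947901
C = S_0' * N(d1) - K * exp(-rT) * N(d2) = 114.38712043 * 0.72978575 - 109.2700 * 0.91667710 * 0.62947901 = 20.4261


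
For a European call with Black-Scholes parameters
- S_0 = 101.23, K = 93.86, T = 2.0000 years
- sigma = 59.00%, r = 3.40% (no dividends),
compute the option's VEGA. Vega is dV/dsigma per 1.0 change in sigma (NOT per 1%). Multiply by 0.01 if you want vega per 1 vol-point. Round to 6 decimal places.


d1 = 0.5892846287; d2 = -0.2451013731
phi(d1) = 0.3353546267; exp(-qT) = 1.0000000000; exp(-rT) = 0.9342604736
Vega = S * exp(-qT) * phi(d1) * sqrt(T) = 101.2300 * 1.0000000000 * 0.3353546267 * 1.4142135624 = 48.009650

Answer: Vega = 48.009650


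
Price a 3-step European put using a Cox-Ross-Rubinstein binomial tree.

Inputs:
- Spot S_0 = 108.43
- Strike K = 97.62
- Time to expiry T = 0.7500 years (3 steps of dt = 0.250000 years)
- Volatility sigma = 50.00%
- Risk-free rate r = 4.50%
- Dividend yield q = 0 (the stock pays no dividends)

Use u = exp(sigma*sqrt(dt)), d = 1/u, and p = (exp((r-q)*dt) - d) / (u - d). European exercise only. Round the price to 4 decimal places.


dt = T/N = 0.250000
u = exp(sigma*sqrt(dt)) = 1.284025; d = 1/u = 0.778801
p = (exp((r-q)*dt) - d) / (u - d) = 0.460217
Discount per step: exp(-r*dt) = 0.988813
Stock lattice S(k, i) with i counting down-moves:
  k=0: S(0,0) = 108.4300
  k=1: S(1,0) = 139.2269; S(1,1) = 84.4454
  k=2: S(2,0) = 178.7708; S(2,1) = 108.4300; S(2,2) = 65.7661
  k=3: S(3,0) = 229.5463; S(3,1) = 139.2269; S(3,2) = 84.4454; S(3,3) = 51.2187
Terminal payoffs V(N, i) = max(K - S_T, 0):
  V(3,0) = 0.000000; V(3,1) = 0.000000; V(3,2) = 13.174631; V(3,3) = 46.401295
Backward induction: V(k, i) = exp(-r*dt) * [p * V(k+1, i) + (1-p) * V(k+1, i+1)].
  V(2,0) = exp(-r*dt) * [p*0.000000 + (1-p)*0.000000] = 0.000000
  V(2,1) = exp(-r*dt) * [p*0.000000 + (1-p)*13.174631] = 7.031892
  V(2,2) = exp(-r*dt) * [p*13.174631 + (1-p)*46.401295] = 30.761810
  V(1,0) = exp(-r*dt) * [p*0.000000 + (1-p)*7.031892] = 3.753237
  V(1,1) = exp(-r*dt) * [p*7.031892 + (1-p)*30.761810] = 19.618950
  V(0,0) = exp(-r*dt) * [p*3.753237 + (1-p)*19.618950] = 12.179493

Answer: Price = V(0,0) = 12.1795


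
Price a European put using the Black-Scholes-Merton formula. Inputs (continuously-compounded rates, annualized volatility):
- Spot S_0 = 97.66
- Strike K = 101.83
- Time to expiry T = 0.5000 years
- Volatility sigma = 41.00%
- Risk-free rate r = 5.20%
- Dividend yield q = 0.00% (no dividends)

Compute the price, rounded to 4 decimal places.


d1 = (ln(S/K) + (r - q + 0.5*sigma^2) * T) / (sigma * sqrt(T)) = 0.09041413
d2 = d1 - sigma * sqrt(T) = -0.19949965
exp(-rT) = 0.97433509; exp(-qT) = 1.00000000
P = K * exp(-rT) * N(-d2) - S_0 * exp(-qT) * N(-d1)
N(-d1) = 0.46397906; N(-d2) = 0.57906404
P = 101.8300 * 0.97433509 * 0.57906404 - 97.6600 * 1.00000000 * 0.46397906 = 12.1405

Answer: Price = 12.1405


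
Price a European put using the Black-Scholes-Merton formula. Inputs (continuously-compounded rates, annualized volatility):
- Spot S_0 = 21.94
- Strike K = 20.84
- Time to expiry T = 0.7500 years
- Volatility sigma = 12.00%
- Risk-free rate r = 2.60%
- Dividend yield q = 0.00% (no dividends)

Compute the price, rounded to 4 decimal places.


d1 = (ln(S/K) + (r - q + 0.5*sigma^2) * T) / (sigma * sqrt(T)) = 0.73455541
d2 = d1 - sigma * sqrt(T) = 0.63063237
exp(-rT) = 0.98068890; exp(-qT) = 1.00000000
P = K * exp(-rT) * N(-d2) - S_0 * exp(-qT) * N(-d1)
N(-d1) = 0.23130515; N(-d2) = 0.26414047
P = 20.8400 * 0.98068890 * 0.26414047 - 21.9400 * 1.00000000 * 0.23130515 = 0.3236

Answer: Price = 0.3236


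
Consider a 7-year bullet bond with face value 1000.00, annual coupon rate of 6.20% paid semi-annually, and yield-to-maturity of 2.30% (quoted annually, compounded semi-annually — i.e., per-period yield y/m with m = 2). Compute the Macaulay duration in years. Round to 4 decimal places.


Answer: Macaulay duration = 5.9343 years

Derivation:
Coupon per period c = face * coupon_rate / m = 31.000000
Periods per year m = 2; per-period yield y/m = 0.011500
Number of cashflows N = 14
Cashflows (t years, CF_t, discount factor 1/(1+y/m)^(m*t), PV):
  t = 0.5000: CF_t = 31.000000, DF = 0.988631, PV = 30.647553
  t = 1.0000: CF_t = 31.000000, DF = 0.977391, PV = 30.299113
  t = 1.5000: CF_t = 31.000000, DF = 0.966279, PV = 29.954635
  t = 2.0000: CF_t = 31.000000, DF = 0.955293, PV = 29.614073
  t = 2.5000: CF_t = 31.000000, DF = 0.944432, PV = 29.277383
  t = 3.0000: CF_t = 31.000000, DF = 0.933694, PV = 28.944521
  t = 3.5000: CF_t = 31.000000, DF = 0.923079, PV = 28.615444
  t = 4.0000: CF_t = 31.000000, DF = 0.912584, PV = 28.290107
  t = 4.5000: CF_t = 31.000000, DF = 0.902209, PV = 27.968470
  t = 5.0000: CF_t = 31.000000, DF = 0.891951, PV = 27.650489
  t = 5.5000: CF_t = 31.000000, DF = 0.881810, PV = 27.336124
  t = 6.0000: CF_t = 31.000000, DF = 0.871785, PV = 27.025333
  t = 6.5000: CF_t = 31.000000, DF = 0.861873, PV = 26.718075
  t = 7.0000: CF_t = 1031.000000, DF = 0.852075, PV = 878.488834
Price P = sum_t PV_t = 1250.830155
Macaulay numerator sum_t t * PV_t:
  t * PV_t at t = 0.5000: 15.323777
  t * PV_t at t = 1.0000: 30.299113
  t * PV_t at t = 1.5000: 44.931953
  t * PV_t at t = 2.0000: 59.228146
  t * PV_t at t = 2.5000: 73.193458
  t * PV_t at t = 3.0000: 86.833564
  t * PV_t at t = 3.5000: 100.154053
  t * PV_t at t = 4.0000: 113.160430
  t * PV_t at t = 4.5000: 125.858115
  t * PV_t at t = 5.0000: 138.252447
  t * PV_t at t = 5.5000: 150.348682
  t * PV_t at t = 6.0000: 162.151996
  t * PV_t at t = 6.5000: 173.667486
  t * PV_t at t = 7.0000: 6149.421838
Macaulay duration D = (sum_t t * PV_t) / P = 7422.825058 / 1250.830155 = 5.934319


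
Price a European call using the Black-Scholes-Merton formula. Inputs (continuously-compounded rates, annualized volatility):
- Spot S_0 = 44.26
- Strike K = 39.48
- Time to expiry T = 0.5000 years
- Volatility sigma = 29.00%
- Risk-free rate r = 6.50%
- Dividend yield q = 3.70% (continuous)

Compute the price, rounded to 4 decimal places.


Answer: Price = 6.5790

Derivation:
d1 = (ln(S/K) + (r - q + 0.5*sigma^2) * T) / (sigma * sqrt(T)) = 0.72813526
d2 = d1 - sigma * sqrt(T) = 0.52307429
exp(-rT) = 0.96802245; exp(-qT) = 0.98167007
C = S_0 * exp(-qT) * N(d1) - K * exp(-rT) * N(d2)
N(d1) = 0.76673460; N(d2) = 0.69953872
C = 44.2600 * 0.98167007 * 0.76673460 - 39.4800 * 0.96802245 * 0.69953872 = 6.5790


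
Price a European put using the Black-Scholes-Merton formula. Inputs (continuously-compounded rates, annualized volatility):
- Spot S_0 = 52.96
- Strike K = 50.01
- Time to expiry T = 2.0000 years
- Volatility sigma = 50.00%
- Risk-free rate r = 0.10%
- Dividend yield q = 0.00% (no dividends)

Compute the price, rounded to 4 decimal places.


d1 = (ln(S/K) + (r - q + 0.5*sigma^2) * T) / (sigma * sqrt(T)) = 0.43743595
d2 = d1 - sigma * sqrt(T) = -0.26967083
exp(-rT) = 0.99800200; exp(-qT) = 1.00000000
P = K * exp(-rT) * N(-d2) - S_0 * exp(-qT) * N(-d1)
N(-d1) = 0.33089761; N(-d2) = 0.60629325
P = 50.0100 * 0.99800200 * 0.60629325 - 52.9600 * 1.00000000 * 0.33089761 = 12.7358

Answer: Price = 12.7358


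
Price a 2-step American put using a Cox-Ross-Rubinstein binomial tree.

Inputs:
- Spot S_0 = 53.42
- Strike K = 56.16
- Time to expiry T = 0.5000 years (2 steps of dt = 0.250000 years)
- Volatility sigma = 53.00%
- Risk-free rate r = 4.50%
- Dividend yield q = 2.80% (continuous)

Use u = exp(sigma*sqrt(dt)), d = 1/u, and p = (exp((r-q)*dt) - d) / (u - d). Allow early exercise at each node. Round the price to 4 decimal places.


dt = T/N = 0.250000
u = exp(sigma*sqrt(dt)) = 1.303431; d = 1/u = 0.767206
p = (exp((r-q)*dt) - d) / (u - d) = 0.442078
Discount per step: exp(-r*dt) = 0.988813
Stock lattice S(k, i) with i counting down-moves:
  k=0: S(0,0) = 53.4200
  k=1: S(1,0) = 69.6293; S(1,1) = 40.9841
  k=2: S(2,0) = 90.7570; S(2,1) = 53.4200; S(2,2) = 31.4433
Terminal payoffs V(N, i) = max(K - S_T, 0):
  V(2,0) = 0.000000; V(2,1) = 2.740000; V(2,2) = 24.716723
Backward induction: V(k, i) = exp(-r*dt) * [p * V(k+1, i) + (1-p) * V(k+1, i+1)]; then take max(V_cont, immediate exercise) for American.
  V(1,0) = exp(-r*dt) * [p*0.000000 + (1-p)*2.740000] = 1.511606; exercise = 0.000000; V(1,0) = max -> 1.511606
  V(1,1) = exp(-r*dt) * [p*2.740000 + (1-p)*24.716723] = 14.833486; exercise = 15.175858; V(1,1) = max -> 15.175858
  V(0,0) = exp(-r*dt) * [p*1.511606 + (1-p)*15.175858] = 9.033003; exercise = 2.740000; V(0,0) = max -> 9.033003

Answer: Price = V(0,0) = 9.0330
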